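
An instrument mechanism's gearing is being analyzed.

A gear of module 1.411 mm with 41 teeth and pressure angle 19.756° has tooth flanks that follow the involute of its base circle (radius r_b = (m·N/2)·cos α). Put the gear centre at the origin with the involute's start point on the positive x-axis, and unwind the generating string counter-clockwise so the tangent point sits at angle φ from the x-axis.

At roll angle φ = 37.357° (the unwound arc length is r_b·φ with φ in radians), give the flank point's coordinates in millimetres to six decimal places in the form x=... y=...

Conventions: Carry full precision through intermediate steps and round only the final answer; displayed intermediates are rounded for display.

x=32.408721 y=2.409830

single-mesh involute tooth geometry (41T wheel at module 1.411)
pitch radius r_p = m·N/2 = 1.411·41/2 = 28.925500
base radius r_b = r_p·cos α = 28.925500·cos 19.756° = 27.222963
roll angle φ = 37.357° = 0.65200265 rad
x = r_b·(cos φ + φ·sin φ) = 32.408721
y = r_b·(sin φ − φ·cos φ) = 2.409830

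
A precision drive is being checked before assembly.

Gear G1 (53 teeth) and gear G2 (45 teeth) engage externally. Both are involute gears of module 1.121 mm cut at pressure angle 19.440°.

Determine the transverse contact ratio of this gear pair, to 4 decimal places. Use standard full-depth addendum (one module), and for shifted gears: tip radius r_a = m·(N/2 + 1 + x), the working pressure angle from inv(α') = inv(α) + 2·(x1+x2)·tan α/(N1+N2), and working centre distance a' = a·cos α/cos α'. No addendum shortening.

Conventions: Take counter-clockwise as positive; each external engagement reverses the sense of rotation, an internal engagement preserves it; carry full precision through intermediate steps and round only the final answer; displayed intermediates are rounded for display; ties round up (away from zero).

class = single-mesh tooth geometry [involute pair 53T × 45T, m = 1.121]
base radii: r_b1 = 28.012948, r_b2 = 23.784579
tip radii: r_a1 = 30.827500, r_a2 = 26.343500
no profile shift: α' = α, a' = a
action lengths: √(r_a1²−r_b1²) = 12.868935, √(r_a2²−r_b2²) = 11.325803
base pitch p_b = π·m·cos α = 3.320954
CR = (12.868935 + 11.325803 − 54.929000·sin 19.44000°)/3.320954 = 1.780601
contact ratio ≈ 1.7806

1.7806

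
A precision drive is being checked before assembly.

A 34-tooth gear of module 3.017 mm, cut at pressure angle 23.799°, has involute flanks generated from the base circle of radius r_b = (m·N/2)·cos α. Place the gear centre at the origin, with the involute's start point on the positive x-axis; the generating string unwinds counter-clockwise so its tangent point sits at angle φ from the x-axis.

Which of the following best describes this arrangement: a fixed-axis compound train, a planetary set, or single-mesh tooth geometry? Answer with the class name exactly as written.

single-mesh tooth geometry

recognized (one wheel, involute flank): single-mesh tooth geometry, m = 3.017, N = 34
classification: single-mesh tooth geometry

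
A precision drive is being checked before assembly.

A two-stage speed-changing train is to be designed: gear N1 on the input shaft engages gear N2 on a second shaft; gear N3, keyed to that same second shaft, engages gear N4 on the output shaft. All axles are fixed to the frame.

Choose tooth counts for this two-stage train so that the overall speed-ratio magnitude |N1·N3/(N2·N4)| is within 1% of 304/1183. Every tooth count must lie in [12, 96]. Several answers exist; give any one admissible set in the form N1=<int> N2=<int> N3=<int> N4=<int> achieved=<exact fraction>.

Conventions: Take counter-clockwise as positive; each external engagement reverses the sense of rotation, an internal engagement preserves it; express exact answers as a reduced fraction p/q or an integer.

2-stage fixed-axis compound train for ratio 304/1183
target = 304/1183 in lowest terms: an exact hit needs N1·N3 = k·304 and N2·N4 = k·1183 for one integer k, every count in [12, 96]; additionally prefer no 1:1 stage (N1 ≠ N2, N3 ≠ N4)
k = 1: N1·N3 = 304 = 16·19, N2·N4 = 1183 = 13·91
achieved = 16·19/(13·91) = 304/1183; |achieved − target| = 0 ≤ 76/29575 ✓

N1=16 N2=13 N3=19 N4=91 achieved=304/1183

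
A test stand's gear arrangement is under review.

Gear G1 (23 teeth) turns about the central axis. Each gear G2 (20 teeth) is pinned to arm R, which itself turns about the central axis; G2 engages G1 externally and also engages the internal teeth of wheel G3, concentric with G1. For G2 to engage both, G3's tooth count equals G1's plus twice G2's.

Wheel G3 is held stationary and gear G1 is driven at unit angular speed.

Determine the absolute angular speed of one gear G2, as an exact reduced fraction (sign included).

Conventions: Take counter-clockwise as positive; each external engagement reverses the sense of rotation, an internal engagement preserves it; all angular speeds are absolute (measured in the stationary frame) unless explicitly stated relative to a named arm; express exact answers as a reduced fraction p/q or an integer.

-23/40

topology: planetary set — G1 23T / G2 20T / G3 63T, arm = carrier (Willis)
ring teeth: 23 + 2·20 = 63
23(ω_sun−ω_arm) = −63(ω_ring−ω_arm),  ω_ring = 0, ω_sun = 1
23(1−ω_arm) = −63(0−ω_arm)  ⇒  86·ω_arm = 23  ⇒  ω_arm = 23/86
sun–planet mesh: 23·(1−23/86) = −20·(ω_p−ω_arm)  ⇒  ω_p−ω_arm = -1449/1720
ω_p = 23/86 − 1449/1720 = -23/40
exact speed ratio = -23/40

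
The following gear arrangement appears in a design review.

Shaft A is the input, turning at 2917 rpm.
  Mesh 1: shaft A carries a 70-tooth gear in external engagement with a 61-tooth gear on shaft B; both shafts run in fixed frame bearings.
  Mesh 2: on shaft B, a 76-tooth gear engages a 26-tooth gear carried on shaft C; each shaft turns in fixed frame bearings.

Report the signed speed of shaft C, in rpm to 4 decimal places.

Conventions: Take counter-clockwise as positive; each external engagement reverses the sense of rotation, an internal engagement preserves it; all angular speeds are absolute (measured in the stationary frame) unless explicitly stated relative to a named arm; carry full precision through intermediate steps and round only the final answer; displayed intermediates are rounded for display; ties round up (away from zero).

+9784.6406 rpm

recognized (3 fixed axles, 2 meshes): fixed-axis compound train
mesh 1 [70T→61T]: ω = 2917.0000×70/61 = 3347.3770 rpm, sense flips to −
mesh 2 [76T→26T]: ω = 3347.3770×76/26 = 9784.6406 rpm, sense flips to +
signed output speed = +9784.6406 rpm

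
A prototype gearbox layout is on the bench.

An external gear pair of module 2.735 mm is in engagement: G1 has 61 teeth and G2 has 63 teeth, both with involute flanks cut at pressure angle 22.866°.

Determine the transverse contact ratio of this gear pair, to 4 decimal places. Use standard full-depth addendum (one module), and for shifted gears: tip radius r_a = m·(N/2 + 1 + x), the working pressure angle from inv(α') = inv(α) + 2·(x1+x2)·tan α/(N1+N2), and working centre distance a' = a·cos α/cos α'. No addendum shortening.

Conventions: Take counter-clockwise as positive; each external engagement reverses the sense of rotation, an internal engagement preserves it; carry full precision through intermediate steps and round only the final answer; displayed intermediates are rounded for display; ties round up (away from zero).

single-mesh involute tooth geometry (61T engaging 63T at module 2.735)
base radii: r_b1 = 76.862232, r_b2 = 79.382305
tip radii: r_a1 = 86.152500, r_a2 = 88.887500
no profile shift: α' = α, a' = a
action lengths: √(r_a1²−r_b1²) = 38.915942, √(r_a2²−r_b2²) = 39.992965
base pitch p_b = π·m·cos α = 7.917043
CR = (38.915942 + 39.992965 − 169.570000·sin 22.86600°)/7.917043 = 1.644284
contact ratio ≈ 1.6443

1.6443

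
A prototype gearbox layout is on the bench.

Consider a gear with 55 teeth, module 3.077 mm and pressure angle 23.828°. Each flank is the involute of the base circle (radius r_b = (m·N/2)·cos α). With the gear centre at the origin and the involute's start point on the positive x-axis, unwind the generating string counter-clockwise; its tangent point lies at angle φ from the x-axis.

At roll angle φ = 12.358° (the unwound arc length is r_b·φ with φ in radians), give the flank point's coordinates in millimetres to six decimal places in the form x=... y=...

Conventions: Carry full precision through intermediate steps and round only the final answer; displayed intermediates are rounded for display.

x=79.184502 y=0.257693

topology: single-mesh involute geometry — m = 3.077, N = 55
pitch radius r_p = m·N/2 = 3.077·55/2 = 84.617500
base radius r_b = r_p·cos α = 84.617500·cos 23.828° = 77.404903
roll angle φ = 12.358° = 0.21568779 rad
x = r_b·(cos φ + φ·sin φ) = 79.184502
y = r_b·(sin φ − φ·cos φ) = 0.257693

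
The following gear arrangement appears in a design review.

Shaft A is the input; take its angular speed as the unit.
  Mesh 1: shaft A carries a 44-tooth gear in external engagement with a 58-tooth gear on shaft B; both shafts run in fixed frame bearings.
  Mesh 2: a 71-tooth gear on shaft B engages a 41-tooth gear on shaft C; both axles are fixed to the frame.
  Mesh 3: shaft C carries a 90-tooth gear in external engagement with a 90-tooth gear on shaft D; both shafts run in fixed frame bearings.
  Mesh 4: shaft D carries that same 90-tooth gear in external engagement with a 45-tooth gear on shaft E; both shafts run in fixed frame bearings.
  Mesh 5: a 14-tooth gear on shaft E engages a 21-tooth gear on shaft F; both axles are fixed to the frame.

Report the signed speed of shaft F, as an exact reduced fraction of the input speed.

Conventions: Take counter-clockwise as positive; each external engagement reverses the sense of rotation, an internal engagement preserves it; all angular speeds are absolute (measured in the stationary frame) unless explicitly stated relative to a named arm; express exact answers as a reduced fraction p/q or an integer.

-6248/3567

5-mesh fixed-axis compound train (all bearings frame-fixed)
mesh 1 [44T→58T]: |ω|/ω_in = 1×44/58 = 22/29, sense flips to −
mesh 2 [71T→41T]: |ω|/ω_in = (22/29)×71/41 = 1562/1189, sense flips to +
mesh 3 [90T→90T]: |ω|/ω_in = (1562/1189)×90/90 = 1562/1189, sense flips to −
mesh 4 [90T→45T]: |ω|/ω_in = (1562/1189)×90/45 = 3124/1189, sense flips to +
mesh 5 [14T→21T]: |ω|/ω_in = (3124/1189)×14/21 = 6248/3567, sense flips to −
signed output speed (× input speed) = -6248/3567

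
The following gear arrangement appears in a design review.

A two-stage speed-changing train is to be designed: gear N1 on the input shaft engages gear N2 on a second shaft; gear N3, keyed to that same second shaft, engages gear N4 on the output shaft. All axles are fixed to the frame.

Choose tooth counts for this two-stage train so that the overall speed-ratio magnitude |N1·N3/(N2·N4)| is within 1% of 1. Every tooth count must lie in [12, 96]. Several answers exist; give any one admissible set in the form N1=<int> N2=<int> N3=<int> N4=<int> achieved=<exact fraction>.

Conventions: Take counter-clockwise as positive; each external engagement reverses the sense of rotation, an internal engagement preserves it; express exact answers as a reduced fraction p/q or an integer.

N1=12 N2=13 N3=13 N4=12 achieved=1

class = fixed-axis compound train [2-stage, 1 wanted]
target = 1/1 in lowest terms: an exact hit needs N1·N3 = k·1 and N2·N4 = k·1 for one integer k, every count in [12, 96]; additionally prefer no 1:1 stage (N1 ≠ N2, N3 ≠ N4)
k = 1…155: no 1:1-free in-range split of k·1 and k·1 into factor pairs; take k = 156
k = 156: N1·N3 = 156 = 12·13, N2·N4 = 156 = 13·12
achieved = 12·13/(13·12) = 1; |achieved − target| = 0 ≤ 1/100 ✓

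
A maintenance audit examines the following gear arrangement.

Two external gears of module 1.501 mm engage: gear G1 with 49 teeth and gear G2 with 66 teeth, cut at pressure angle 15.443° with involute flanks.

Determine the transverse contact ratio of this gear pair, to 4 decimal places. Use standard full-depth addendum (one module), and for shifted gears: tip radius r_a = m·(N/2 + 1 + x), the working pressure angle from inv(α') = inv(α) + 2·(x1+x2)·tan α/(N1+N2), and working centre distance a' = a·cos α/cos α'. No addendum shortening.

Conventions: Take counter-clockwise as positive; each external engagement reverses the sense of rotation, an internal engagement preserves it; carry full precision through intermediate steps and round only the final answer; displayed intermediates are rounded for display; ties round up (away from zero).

single-mesh involute tooth geometry (49T engaging 66T at module 1.501)
base radii: r_b1 = 35.446787, r_b2 = 47.744652
tip radii: r_a1 = 38.275500, r_a2 = 51.034000
no profile shift: α' = α, a' = a
action lengths: √(r_a1²−r_b1²) = 14.440885, √(r_a2²−r_b2²) = 18.025463
base pitch p_b = π·m·cos α = 4.545280
CR = (14.440885 + 18.025463 − 86.307500·sin 15.44300°)/4.545280 = 2.086653
contact ratio ≈ 2.0867

2.0867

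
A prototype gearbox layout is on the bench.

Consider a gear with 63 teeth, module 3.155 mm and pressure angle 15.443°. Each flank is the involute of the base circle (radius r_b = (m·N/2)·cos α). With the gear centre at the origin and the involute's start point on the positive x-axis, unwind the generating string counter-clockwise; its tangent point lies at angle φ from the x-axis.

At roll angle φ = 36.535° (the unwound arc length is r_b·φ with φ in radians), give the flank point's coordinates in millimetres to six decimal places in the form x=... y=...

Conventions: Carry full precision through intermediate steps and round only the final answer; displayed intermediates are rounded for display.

topology: single-mesh involute geometry — m = 3.155, N = 63
pitch radius r_p = m·N/2 = 3.155·63/2 = 99.382500
base radius r_b = r_p·cos α = 99.382500·cos 15.443° = 95.794378
roll angle φ = 36.535° = 0.63765604 rad
x = r_b·(cos φ + φ·sin φ) = 113.334208
y = r_b·(sin φ − φ·cos φ) = 7.947229

x=113.334208 y=7.947229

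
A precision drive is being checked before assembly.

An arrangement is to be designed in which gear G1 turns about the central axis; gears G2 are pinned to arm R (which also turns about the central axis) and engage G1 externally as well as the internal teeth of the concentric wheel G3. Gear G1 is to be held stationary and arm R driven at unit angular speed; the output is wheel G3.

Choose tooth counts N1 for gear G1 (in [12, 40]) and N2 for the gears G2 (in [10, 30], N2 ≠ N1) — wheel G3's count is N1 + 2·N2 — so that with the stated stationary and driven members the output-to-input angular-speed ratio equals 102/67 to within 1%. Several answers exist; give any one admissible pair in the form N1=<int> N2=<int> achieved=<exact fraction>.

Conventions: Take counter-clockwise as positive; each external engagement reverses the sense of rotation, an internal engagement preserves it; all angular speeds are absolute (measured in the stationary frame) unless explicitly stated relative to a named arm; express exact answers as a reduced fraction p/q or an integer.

N1=35 N2=16 achieved=102/67

planetary set to be sized for 102/67 (Willis relation)
Willis with ω_sun = 0: ω_ring/ω_arm = (N1+N3)/N3; set equal to 102/67  ⇒  N3/N1 = 1/(102/67 − 1) = 67/35
N3 = N1 + 2·N2  ⇒  N2/N1 = (N3/N1 − 1)/2 = (67/35 − 1)/2 = 16/35
smallest multiple with N1 ≥ 12 and N2 ≥ 10: k = 1  ⇒  N1 = 1·35 = 35, N2 = 1·16 = 16 (N1 ≤ 40, N2 ≤ 30, N2 ≠ N1 ✓), N3 = 35 + 2·16 = 67
check: (N1+N3)/N3 with N1 = 35, N3 = 67 gives 102/67; |achieved − target| = 0 ≤ 51/3350 ✓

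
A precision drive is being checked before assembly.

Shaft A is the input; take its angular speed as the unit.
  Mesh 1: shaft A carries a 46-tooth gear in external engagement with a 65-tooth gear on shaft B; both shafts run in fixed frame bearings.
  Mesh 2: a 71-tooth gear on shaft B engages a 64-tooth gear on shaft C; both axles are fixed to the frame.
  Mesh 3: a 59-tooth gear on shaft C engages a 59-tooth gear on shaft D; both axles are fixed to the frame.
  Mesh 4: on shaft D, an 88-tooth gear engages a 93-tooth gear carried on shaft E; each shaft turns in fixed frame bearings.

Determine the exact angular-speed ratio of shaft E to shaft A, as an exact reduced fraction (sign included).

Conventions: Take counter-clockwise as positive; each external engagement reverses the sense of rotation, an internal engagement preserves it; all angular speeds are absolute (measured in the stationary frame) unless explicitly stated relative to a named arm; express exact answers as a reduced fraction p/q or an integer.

class = fixed-axis compound train [4 meshes; 4 ratios multiply, 4 sense flips]
mesh 1 [46T→65T]: running ratio 46/65, sense −
mesh 2 [71T→64T]: running ratio 1633/2080, sense +
mesh 3 [59T→59T]: running ratio 1633/2080, sense −
mesh 4 [88T→93T]: running ratio 17963/24180, sense +
ω_out/ω_in = 17963/24180

17963/24180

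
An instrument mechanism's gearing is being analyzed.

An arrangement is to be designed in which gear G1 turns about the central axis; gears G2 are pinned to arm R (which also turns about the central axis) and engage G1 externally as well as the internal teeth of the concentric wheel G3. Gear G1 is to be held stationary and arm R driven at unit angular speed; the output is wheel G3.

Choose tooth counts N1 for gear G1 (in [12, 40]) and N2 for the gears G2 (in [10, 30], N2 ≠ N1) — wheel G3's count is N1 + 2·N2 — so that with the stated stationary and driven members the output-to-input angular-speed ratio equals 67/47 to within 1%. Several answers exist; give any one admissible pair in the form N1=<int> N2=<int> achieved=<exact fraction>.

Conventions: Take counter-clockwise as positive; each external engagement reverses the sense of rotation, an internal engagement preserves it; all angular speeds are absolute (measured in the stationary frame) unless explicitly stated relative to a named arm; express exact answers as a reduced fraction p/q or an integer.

planetary set to be sized for 67/47 (Willis relation)
Willis with ω_sun = 0: ω_ring/ω_arm = (N1+N3)/N3; set equal to 67/47  ⇒  N3/N1 = 1/(67/47 − 1) = 47/20
N3 = N1 + 2·N2  ⇒  N2/N1 = (N3/N1 − 1)/2 = (47/20 − 1)/2 = 27/40
smallest multiple with N1 ≥ 12 and N2 ≥ 10: k = 1  ⇒  N1 = 1·40 = 40, N2 = 1·27 = 27 (N1 ≤ 40, N2 ≤ 30, N2 ≠ N1 ✓), N3 = 40 + 2·27 = 94
check: (N1+N3)/N3 with N1 = 40, N3 = 94 gives 67/47; |achieved − target| = 0 ≤ 67/4700 ✓

N1=40 N2=27 achieved=67/47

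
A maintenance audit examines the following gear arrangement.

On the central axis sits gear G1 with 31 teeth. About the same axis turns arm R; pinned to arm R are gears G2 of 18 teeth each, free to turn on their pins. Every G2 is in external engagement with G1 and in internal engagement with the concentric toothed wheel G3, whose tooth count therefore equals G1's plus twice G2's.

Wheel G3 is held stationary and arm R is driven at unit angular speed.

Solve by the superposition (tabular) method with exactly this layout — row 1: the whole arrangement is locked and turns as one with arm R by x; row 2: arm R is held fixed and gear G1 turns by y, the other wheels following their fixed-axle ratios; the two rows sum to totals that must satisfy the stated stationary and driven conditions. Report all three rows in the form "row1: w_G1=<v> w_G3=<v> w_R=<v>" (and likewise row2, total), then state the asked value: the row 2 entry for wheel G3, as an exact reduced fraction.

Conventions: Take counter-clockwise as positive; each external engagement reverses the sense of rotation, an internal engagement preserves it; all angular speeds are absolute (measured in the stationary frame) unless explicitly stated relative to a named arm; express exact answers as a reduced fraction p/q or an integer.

class = planetary set [G3 = 31+2·18 = 67; Willis about the carrier]
superposition row 1 [locked train]: every member turns x
superposition row 2 [arm held]: sun y, ring −(31/67)·y, arm 0
boundary: total ω_ring = x − (31/67)·y = 0 and total ω_arm = x = 1  ⇒  y = 67/31, x = 1
row 2 ring = −(31/67)·67/31 = -1
totals (row 1 + row 2): sun 1 + 67/31 = 98/31, ring 1 + (-1) = 0, arm 1 + 0 = 1
asked cell (row2, ring) = -1

row1: w_G1=1 w_G3=1 w_R=1
row2: w_G1=67/31 w_G3=-1 w_R=0
total: w_G1=98/31 w_G3=0 w_R=1
asked value: -1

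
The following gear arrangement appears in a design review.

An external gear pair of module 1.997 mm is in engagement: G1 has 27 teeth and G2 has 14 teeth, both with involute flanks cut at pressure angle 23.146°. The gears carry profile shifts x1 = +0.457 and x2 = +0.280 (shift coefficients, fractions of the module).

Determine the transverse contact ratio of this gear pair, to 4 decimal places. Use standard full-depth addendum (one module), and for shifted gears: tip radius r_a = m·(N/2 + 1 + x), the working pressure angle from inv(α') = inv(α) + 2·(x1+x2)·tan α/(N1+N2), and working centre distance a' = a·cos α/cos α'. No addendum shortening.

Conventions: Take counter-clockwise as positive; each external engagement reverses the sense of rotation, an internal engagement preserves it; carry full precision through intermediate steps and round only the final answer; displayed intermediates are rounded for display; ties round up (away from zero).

1.3480

single-mesh involute tooth geometry (27T engaging 14T at module 1.997)
base radii: r_b1 = 24.789428, r_b2 = 12.853777
tip radii: r_a1 = 29.869129, r_a2 = 16.535160
inv(α') = inv(23.146°) + 2·(+0.457+0.280)·tan α/(27+14) = 0.03888010  ⇒  α' = 27.13026°
a' = a·cos α / cos α' = 40.9385·cos 23.146°/cos 27.13026° = 42.297062
action lengths: √(r_a1²−r_b1²) = 16.662807, √(r_a2²−r_b2²) = 10.401535
base pitch p_b = π·m·cos α = 5.768762
CR = (16.662807 + 10.401535 − 42.297062·sin 27.13026°)/5.768762 = 1.347993
contact ratio ≈ 1.3480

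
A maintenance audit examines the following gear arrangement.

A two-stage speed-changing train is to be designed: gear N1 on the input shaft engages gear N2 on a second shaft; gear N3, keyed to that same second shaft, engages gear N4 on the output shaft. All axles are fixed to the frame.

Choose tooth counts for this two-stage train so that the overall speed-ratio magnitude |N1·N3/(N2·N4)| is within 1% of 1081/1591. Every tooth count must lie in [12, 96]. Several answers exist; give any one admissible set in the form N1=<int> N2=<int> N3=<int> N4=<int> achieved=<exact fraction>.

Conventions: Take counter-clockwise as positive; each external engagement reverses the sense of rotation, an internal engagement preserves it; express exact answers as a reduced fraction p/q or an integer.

class = fixed-axis compound train [2-stage, 1081/1591 wanted]
target = 1081/1591 in lowest terms: an exact hit needs N1·N3 = k·1081 and N2·N4 = k·1591 for one integer k, every count in [12, 96]; additionally prefer no 1:1 stage (N1 ≠ N2, N3 ≠ N4)
k = 1: N1·N3 = 1081 = 23·47, N2·N4 = 1591 = 37·43
achieved = 23·47/(37·43) = 1081/1591; |achieved − target| = 0 ≤ 1081/159100 ✓

N1=23 N2=37 N3=47 N4=43 achieved=1081/1591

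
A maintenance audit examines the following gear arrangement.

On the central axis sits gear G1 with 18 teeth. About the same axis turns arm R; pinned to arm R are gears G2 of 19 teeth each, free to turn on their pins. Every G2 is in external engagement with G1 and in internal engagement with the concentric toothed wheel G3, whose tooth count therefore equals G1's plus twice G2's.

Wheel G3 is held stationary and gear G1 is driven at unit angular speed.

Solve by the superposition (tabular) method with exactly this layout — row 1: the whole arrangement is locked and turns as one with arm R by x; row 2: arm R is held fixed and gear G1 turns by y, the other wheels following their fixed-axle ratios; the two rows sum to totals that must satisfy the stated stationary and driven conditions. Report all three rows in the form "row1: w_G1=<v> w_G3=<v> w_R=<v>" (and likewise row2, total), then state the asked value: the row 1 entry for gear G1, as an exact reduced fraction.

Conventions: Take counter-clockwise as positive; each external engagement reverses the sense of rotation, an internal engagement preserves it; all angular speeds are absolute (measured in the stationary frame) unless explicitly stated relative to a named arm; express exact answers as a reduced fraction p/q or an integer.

row1: w_G1=9/37 w_G3=9/37 w_R=9/37
row2: w_G1=28/37 w_G3=-9/37 w_R=0
total: w_G1=1 w_G3=0 w_R=9/37
asked value: 9/37

planetary set (18T centre, 19T on arm, 56T internal) — Willis relation
row 1 — lock + rotate with arm: ω_sun = ω_ring = ω_arm = x
row 2 (arm held, sun turns y): ω_ring = −(18/56)·y, ω_arm = 0
boundary: total ω_ring = x − (18/56)·y = 0 and total ω_sun = x + y = 1  ⇒  y = 28/37, x = 9/37
row 2 ring = −(18/56)·28/37 = -9/37
totals (row 1 + row 2): sun 9/37 + 28/37 = 1, ring 9/37 + (-9/37) = 0, arm 9/37 + 0 = 9/37
asked cell (row1, sun) = 9/37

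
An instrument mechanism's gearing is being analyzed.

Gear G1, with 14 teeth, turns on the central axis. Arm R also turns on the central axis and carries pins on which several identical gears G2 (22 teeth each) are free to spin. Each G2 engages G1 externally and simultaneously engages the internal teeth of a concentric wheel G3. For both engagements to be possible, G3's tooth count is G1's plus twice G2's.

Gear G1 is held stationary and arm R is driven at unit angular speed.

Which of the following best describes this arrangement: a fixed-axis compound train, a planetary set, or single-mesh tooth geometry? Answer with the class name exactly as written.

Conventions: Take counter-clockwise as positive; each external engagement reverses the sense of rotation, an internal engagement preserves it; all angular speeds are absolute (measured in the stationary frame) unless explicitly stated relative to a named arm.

planetary set

topology: planetary set — G1 14T / G2 22T / G3 58T, arm = carrier (Willis)
classification: planetary set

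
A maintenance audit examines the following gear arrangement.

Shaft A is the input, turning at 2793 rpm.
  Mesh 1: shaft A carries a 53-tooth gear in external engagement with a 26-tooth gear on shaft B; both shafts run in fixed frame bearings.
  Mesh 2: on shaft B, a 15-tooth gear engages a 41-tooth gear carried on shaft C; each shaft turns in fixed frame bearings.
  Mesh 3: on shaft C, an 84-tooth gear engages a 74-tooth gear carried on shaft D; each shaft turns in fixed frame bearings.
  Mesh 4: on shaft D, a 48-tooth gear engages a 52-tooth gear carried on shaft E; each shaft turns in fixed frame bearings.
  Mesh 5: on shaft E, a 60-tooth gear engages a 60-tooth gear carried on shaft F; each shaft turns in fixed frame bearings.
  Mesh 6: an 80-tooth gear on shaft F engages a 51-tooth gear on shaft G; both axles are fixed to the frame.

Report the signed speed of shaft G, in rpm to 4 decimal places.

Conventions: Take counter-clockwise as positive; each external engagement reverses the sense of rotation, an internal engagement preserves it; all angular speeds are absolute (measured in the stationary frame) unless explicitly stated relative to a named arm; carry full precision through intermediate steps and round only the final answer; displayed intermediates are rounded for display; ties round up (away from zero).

topology: fixed-axis compound train — 6 meshes, A→G
mesh 1 [53T→26T]: ω = 2793.0000×53/26 = 5693.4231 rpm, sense flips to −
mesh 2 [15T→41T]: ω = 5693.4231×15/41 = 2082.9597 rpm, sense flips to +
mesh 3 [84T→74T]: ω = 2082.9597×84/74 = 2364.4407 rpm, sense flips to −
mesh 4 [48T→52T]: ω = 2364.4407×48/52 = 2182.5606 rpm, sense flips to +
mesh 5 [60T→60T]: ω = 2182.5606×60/60 = 2182.5606 rpm, sense flips to −
mesh 6 [80T→51T]: ω = 2182.5606×80/51 = 3423.6245 rpm, sense flips to +
signed output speed = +3423.6245 rpm

+3423.6245 rpm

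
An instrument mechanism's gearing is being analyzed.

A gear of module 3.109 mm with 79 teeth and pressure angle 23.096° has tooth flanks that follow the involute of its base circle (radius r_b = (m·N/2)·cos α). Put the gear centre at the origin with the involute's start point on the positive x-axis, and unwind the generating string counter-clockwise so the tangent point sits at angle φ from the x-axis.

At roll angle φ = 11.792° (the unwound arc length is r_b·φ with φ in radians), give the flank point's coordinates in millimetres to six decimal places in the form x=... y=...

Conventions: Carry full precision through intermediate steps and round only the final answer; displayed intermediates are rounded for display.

topology: single-mesh involute geometry — m = 3.109, N = 79
pitch radius r_p = m·N/2 = 3.109·79/2 = 122.805500
base radius r_b = r_p·cos α = 122.805500·cos 23.096° = 112.962502
roll angle φ = 11.792° = 0.20580923 rad
x = r_b·(cos φ + φ·sin φ) = 115.329629
y = r_b·(sin φ − φ·cos φ) = 0.326864

x=115.329629 y=0.326864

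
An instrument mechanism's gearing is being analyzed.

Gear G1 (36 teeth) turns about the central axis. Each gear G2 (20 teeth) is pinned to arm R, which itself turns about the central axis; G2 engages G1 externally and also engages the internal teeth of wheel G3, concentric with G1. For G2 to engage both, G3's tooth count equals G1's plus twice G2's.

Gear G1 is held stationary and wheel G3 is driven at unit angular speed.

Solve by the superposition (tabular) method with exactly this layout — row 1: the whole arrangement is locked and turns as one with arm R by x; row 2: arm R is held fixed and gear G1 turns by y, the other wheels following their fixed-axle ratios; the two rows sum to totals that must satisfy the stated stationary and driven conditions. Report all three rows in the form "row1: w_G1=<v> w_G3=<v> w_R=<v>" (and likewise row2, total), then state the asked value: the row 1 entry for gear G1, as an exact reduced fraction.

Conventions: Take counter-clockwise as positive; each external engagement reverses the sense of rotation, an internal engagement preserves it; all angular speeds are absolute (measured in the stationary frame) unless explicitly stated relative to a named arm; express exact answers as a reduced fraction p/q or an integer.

planetary set (36T centre, 20T on arm, 76T internal) — Willis relation
row 1 (train locked, turned with arm): all members turn x
row 2: sun turns y, ring = −(36/76)·y, arm 0
boundary: total ω_sun = x + y = 0 and total ω_ring = x − (36/76)·y = 1  ⇒  y = -19/28, x = 19/28
row 2 ring = −(36/76)·(-19/28) = 9/28
totals (row 1 + row 2): sun 19/28 + (-19/28) = 0, ring 19/28 + 9/28 = 1, arm 19/28 + 0 = 19/28
asked cell (row1, sun) = 19/28

row1: w_G1=19/28 w_G3=19/28 w_R=19/28
row2: w_G1=-19/28 w_G3=9/28 w_R=0
total: w_G1=0 w_G3=1 w_R=19/28
asked value: 19/28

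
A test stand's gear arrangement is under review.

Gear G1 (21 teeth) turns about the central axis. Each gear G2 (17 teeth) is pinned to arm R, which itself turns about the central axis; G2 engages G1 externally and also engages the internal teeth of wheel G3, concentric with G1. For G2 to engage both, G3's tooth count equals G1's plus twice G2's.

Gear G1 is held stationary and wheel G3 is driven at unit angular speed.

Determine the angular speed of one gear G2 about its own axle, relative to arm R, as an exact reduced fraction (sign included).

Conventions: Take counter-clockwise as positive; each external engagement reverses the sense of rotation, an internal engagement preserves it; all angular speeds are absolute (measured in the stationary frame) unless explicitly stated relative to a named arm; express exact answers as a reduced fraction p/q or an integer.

class = planetary set [G3 = 21+2·17 = 55; Willis about the carrier]
ring teeth: 21 + 2·17 = 55
21(ω_sun−ω_arm) = −55(ω_ring−ω_arm),  ω_sun = 0, ω_ring = 1
21(0−ω_arm) = −55(1−ω_arm)  ⇒  76·ω_arm = 55  ⇒  ω_arm = 55/76
sun–planet mesh: 21·(0−55/76) = −17·(ω_p−ω_arm)  ⇒  ω_p−ω_arm = 1155/1292
exact speed ratio = 1155/1292

1155/1292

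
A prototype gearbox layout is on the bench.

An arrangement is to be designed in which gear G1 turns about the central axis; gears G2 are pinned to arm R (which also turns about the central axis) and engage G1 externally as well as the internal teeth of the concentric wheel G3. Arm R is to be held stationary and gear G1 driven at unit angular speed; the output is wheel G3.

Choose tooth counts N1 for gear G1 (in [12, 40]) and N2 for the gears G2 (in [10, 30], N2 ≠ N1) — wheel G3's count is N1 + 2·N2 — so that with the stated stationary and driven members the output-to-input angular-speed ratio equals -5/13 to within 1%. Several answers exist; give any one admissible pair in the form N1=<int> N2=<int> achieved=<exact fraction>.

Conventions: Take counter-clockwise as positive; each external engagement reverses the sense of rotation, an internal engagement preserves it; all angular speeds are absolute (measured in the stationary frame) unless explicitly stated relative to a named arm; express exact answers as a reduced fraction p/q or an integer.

N1=15 N2=12 achieved=-5/13

class = planetary set [ratio -5/13 wanted; Willis about the carrier]
Willis with ω_arm = 0: ω_ring/ω_sun = −N1/N3; set equal to -5/13  ⇒  N3/N1 = −1/(-5/13) = 13/5
N3 = N1 + 2·N2  ⇒  N2/N1 = (N3/N1 − 1)/2 = (13/5 − 1)/2 = 4/5
smallest multiple with N1 ≥ 12 and N2 ≥ 10: k = 3  ⇒  N1 = 3·5 = 15, N2 = 3·4 = 12 (N1 ≤ 40, N2 ≤ 30, N2 ≠ N1 ✓), N3 = 15 + 2·12 = 39
check: −N1/N3 with N1 = 15, N3 = 39 gives -5/13; |achieved − target| = 0 ≤ 1/260 ✓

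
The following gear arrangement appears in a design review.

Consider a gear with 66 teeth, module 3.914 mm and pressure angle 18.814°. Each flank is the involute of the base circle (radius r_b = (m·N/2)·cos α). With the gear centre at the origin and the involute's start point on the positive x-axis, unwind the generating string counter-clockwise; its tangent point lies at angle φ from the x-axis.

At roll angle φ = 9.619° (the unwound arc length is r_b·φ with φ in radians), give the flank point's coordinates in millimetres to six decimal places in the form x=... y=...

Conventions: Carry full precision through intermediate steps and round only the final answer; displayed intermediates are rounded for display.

x=123.971765 y=0.192293

class = single-mesh tooth geometry [base-circle involute, m = 3.914, 66T]
pitch radius r_p = m·N/2 = 3.914·66/2 = 129.162000
base radius r_b = r_p·cos α = 129.162000·cos 18.814° = 122.260937
roll angle φ = 9.619° = 0.16788322 rad
x = r_b·(cos φ + φ·sin φ) = 123.971765
y = r_b·(sin φ − φ·cos φ) = 0.192293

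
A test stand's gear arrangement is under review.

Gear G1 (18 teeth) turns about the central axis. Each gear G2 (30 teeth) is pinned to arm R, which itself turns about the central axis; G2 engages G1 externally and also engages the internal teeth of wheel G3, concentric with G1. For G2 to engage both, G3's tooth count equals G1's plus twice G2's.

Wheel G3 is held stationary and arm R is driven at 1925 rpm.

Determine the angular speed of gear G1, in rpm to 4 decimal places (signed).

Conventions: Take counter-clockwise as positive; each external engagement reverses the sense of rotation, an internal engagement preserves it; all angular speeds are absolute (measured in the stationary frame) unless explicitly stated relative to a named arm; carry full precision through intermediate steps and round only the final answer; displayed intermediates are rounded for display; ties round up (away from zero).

+10266.6667 rpm

topology: planetary set — G1 18T / G2 30T / G3 78T, arm = carrier (Willis)
normalise by the input: solve with ω_arm = 1, then scale by 1925 rpm
ring teeth: 18 + 2·30 = 78
18(ω_sun−ω_arm) = −78(ω_ring−ω_arm),  ω_ring = 0, ω_arm = 1
ω_sun = 1 − (78/18)(0−1) = 16/3
scale: ω_sun = 16/3 × 1925 rpm = +10266.6667 rpm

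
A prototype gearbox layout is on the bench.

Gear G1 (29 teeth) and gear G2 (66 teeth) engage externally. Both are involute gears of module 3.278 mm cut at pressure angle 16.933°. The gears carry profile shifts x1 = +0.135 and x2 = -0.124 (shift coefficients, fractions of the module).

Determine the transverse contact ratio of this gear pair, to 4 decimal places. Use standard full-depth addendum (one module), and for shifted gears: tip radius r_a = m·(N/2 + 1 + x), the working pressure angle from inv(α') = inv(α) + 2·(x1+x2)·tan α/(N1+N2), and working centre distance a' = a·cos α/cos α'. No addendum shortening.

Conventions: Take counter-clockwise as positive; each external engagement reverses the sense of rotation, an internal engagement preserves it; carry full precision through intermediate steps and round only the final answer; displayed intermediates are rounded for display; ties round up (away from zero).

single-mesh involute tooth geometry (29T engaging 66T at module 3.278)
base radii: r_b1 = 45.470341, r_b2 = 103.484224
tip radii: r_a1 = 51.251530, r_a2 = 111.045528
inv(α') = inv(16.933°) + 2·(+0.135-0.124)·tan α/(29+66) = 0.00898637  ⇒  α' = 16.97646°
a' = a·cos α / cos α' = 155.7050·cos 16.933°/cos 16.97646° = 155.741013
action lengths: √(r_a1²−r_b1²) = 23.646722, √(r_a2²−r_b2²) = 40.275610
base pitch p_b = π·m·cos α = 9.851675
CR = (23.646722 + 40.275610 − 155.741013·sin 16.97646°)/9.851675 = 1.872702
contact ratio ≈ 1.8727

1.8727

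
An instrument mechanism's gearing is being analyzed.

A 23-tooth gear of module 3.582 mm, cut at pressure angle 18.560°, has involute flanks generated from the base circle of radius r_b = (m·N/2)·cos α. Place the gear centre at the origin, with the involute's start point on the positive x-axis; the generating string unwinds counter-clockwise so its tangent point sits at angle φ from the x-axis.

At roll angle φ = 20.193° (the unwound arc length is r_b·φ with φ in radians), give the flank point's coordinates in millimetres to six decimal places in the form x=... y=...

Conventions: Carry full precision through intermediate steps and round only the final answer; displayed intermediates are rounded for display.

topology: single-mesh involute geometry — m = 3.582, N = 23
pitch radius r_p = m·N/2 = 3.582·23/2 = 41.193000
base radius r_b = r_p·cos α = 41.193000·cos 18.560° = 39.050587
roll angle φ = 20.193° = 0.35243434 rad
x = r_b·(cos φ + φ·sin φ) = 41.401032
y = r_b·(sin φ − φ·cos φ) = 0.562778

x=41.401032 y=0.562778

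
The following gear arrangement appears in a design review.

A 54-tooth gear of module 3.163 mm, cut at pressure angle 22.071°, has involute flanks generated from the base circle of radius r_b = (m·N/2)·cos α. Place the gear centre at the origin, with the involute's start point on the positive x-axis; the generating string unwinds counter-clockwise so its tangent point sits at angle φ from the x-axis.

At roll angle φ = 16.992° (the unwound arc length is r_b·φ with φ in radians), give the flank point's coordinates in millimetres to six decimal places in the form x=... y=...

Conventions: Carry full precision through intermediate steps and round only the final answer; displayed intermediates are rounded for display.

x=82.546936 y=0.682073

class = single-mesh tooth geometry [base-circle involute, m = 3.163, 54T]
pitch radius r_p = m·N/2 = 3.163·54/2 = 85.401000
base radius r_b = r_p·cos α = 85.401000·cos 22.071° = 79.142724
roll angle φ = 16.992° = 0.29656635 rad
x = r_b·(cos φ + φ·sin φ) = 82.546936
y = r_b·(sin φ − φ·cos φ) = 0.682073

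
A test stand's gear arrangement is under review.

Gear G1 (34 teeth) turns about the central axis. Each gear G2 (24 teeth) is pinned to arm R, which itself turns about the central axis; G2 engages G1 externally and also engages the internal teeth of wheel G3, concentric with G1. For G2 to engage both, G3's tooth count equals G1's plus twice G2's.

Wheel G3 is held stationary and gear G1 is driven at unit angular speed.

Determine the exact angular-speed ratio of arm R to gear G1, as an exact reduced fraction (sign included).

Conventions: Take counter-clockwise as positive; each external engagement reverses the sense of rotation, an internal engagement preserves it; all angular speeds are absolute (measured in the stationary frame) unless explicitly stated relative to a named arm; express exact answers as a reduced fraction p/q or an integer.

17/58

recognized (axles ride arm R): planetary set, 34/24/82 teeth
ring teeth: 34 + 2·24 = 82
34(ω_sun−ω_arm) = −82(ω_ring−ω_arm),  ω_ring = 0, ω_sun = 1
34(1−ω_arm) = −82(0−ω_arm)  ⇒  116·ω_arm = 34  ⇒  ω_arm = 17/58
ω_out/ω_in = 17/58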